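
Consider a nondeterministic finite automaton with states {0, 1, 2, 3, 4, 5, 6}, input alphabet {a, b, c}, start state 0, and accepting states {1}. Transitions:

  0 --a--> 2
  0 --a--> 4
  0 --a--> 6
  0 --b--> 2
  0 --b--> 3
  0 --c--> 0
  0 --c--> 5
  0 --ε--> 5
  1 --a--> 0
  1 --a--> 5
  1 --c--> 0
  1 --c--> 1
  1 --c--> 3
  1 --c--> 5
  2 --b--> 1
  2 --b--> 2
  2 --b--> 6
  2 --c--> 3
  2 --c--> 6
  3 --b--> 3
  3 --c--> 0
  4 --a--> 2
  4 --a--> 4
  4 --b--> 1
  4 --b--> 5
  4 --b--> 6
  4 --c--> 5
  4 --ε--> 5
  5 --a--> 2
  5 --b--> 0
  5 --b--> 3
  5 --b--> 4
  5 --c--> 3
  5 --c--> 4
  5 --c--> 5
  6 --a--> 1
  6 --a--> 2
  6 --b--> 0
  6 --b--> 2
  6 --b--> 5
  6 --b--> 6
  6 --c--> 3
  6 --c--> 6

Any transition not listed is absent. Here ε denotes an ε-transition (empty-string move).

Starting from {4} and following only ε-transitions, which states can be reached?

{4, 5}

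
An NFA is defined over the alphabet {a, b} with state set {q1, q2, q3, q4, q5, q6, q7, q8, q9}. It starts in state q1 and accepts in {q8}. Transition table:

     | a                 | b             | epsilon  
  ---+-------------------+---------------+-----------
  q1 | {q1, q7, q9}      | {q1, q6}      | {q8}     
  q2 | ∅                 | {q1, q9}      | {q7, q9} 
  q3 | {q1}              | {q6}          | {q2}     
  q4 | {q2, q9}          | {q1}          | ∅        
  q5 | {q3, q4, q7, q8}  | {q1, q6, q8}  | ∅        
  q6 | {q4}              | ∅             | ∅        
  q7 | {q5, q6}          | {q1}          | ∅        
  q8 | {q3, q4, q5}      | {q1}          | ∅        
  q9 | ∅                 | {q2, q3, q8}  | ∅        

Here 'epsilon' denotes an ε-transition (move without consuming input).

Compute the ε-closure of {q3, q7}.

{q2, q3, q7, q9}

Begin with {q3, q7}.
ε-move q3 → q2; add q2.
ε-move q2 → q9; add q9.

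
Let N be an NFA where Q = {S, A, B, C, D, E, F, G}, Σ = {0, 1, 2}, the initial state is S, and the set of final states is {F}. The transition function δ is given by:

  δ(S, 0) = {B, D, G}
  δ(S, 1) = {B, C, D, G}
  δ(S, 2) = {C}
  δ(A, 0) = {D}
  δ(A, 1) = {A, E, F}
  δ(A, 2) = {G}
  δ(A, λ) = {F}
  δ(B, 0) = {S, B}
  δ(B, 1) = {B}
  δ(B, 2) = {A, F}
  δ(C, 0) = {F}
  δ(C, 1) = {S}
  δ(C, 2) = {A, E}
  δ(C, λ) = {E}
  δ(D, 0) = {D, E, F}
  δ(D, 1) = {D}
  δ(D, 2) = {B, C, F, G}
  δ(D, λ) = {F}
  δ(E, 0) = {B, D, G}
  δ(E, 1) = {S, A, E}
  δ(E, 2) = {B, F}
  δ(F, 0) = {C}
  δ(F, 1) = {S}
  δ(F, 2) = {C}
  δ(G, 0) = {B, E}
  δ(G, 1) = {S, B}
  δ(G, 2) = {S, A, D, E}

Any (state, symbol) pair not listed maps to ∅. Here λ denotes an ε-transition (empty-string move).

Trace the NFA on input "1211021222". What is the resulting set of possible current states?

Start in {S}.
Read '1': S→{B, C, D, G}; union {B, C, D, G}; ε-closure = {B, C, D, E, F, G}.
Read '2': B→{A, F}, C→{A, E}, D→{B, C, F, G}, E→{B, F}, F→{C}, G→{S, A, D, E}; now {S, A, B, C, D, E, F, G}.
Read '1': S→{B, C, D, G}, A→{A, E, F}, B→{B}, C→{S}, D→{D}, E→{S, A, E}, F→{S}, G→{S, B}; now {S, A, B, C, D, E, F, G}.
Read '1': S→{B, C, D, G}, A→{A, E, F}, B→{B}, C→{S}, D→{D}, E→{S, A, E}, F→{S}, G→{S, B}; now {S, A, B, C, D, E, F, G}.
Read '0': S→{B, D, G}, A→{D}, B→{S, B}, C→{F}, D→{D, E, F}, E→{B, D, G}, F→{C}, G→{B, E}; now {S, B, C, D, E, F, G}.
Read '2': S→{C}, B→{A, F}, C→{A, E}, D→{B, C, F, G}, E→{B, F}, F→{C}, G→{S, A, D, E}; now {S, A, B, C, D, E, F, G}.
Read '1': S→{B, C, D, G}, A→{A, E, F}, B→{B}, C→{S}, D→{D}, E→{S, A, E}, F→{S}, G→{S, B}; now {S, A, B, C, D, E, F, G}.
Read '2': S→{C}, A→{G}, B→{A, F}, C→{A, E}, D→{B, C, F, G}, E→{B, F}, F→{C}, G→{S, A, D, E}; now {S, A, B, C, D, E, F, G}.
Read '2': S→{C}, A→{G}, B→{A, F}, C→{A, E}, D→{B, C, F, G}, E→{B, F}, F→{C}, G→{S, A, D, E}; now {S, A, B, C, D, E, F, G}.
Read '2': S→{C}, A→{G}, B→{A, F}, C→{A, E}, D→{B, C, F, G}, E→{B, F}, F→{C}, G→{S, A, D, E}; now {S, A, B, C, D, E, F, G}.

{S, A, B, C, D, E, F, G}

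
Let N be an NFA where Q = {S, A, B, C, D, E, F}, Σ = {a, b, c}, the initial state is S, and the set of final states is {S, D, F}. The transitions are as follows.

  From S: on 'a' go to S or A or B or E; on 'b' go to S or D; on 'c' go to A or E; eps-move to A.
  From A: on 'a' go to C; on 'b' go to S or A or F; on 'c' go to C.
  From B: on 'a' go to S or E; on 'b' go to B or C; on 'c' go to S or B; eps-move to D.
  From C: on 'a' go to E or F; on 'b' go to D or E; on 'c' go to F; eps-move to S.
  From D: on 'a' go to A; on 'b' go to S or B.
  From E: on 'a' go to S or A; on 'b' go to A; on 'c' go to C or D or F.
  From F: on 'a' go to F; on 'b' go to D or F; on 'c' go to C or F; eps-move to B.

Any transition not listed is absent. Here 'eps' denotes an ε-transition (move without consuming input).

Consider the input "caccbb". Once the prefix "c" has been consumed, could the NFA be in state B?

Start: ε-closure({S}) = {S, A}.
Read 'c': {S, A} → {S, A, C, E}.
State B is not in {S, A, C, E}.

No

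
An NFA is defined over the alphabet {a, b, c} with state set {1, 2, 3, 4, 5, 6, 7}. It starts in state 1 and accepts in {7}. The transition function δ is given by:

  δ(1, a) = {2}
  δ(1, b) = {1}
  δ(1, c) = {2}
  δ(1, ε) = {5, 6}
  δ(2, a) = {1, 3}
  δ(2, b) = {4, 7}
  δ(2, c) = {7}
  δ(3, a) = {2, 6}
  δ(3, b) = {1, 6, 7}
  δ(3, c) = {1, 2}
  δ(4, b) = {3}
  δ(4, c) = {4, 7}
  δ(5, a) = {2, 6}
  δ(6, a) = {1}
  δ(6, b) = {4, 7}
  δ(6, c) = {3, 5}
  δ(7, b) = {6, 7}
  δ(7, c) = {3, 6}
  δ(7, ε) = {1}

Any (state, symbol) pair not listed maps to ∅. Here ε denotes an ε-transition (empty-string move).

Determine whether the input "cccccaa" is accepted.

Start: ε-closure({1}) = {1, 5, 6}.
Read 'c': 1→{2}, 5→∅, 6→{3, 5}; now {2, 3, 5}.
Read 'c': 2→{7}, 3→{1, 2}, 5→∅; union {1, 2, 7}; ε-closure = {1, 2, 5, 6, 7}.
Read 'c': 1→{2}, 2→{7}, 5→∅, 6→{3, 5}, 7→{3, 6}; union {2, 3, 5, 6, 7}; ε-closure = {1, 2, 3, 5, 6, 7}.
Read 'c': 1→{2}, 2→{7}, 3→{1, 2}, 5→∅, 6→{3, 5}, 7→{3, 6}; now {1, 2, 3, 5, 6, 7}.
Read 'c': 1→{2}, 2→{7}, 3→{1, 2}, 5→∅, 6→{3, 5}, 7→{3, 6}; now {1, 2, 3, 5, 6, 7}.
Read 'a': 1→{2}, 2→{1, 3}, 3→{2, 6}, 5→{2, 6}, 6→{1}, 7→∅; union {1, 2, 3, 6}; ε-closure = {1, 2, 3, 5, 6}.
Read 'a': 1→{2}, 2→{1, 3}, 3→{2, 6}, 5→{2, 6}, 6→{1}; union {1, 2, 3, 6}; ε-closure = {1, 2, 3, 5, 6}.
The final set {1, 2, 3, 5, 6} contains no accepting state.

No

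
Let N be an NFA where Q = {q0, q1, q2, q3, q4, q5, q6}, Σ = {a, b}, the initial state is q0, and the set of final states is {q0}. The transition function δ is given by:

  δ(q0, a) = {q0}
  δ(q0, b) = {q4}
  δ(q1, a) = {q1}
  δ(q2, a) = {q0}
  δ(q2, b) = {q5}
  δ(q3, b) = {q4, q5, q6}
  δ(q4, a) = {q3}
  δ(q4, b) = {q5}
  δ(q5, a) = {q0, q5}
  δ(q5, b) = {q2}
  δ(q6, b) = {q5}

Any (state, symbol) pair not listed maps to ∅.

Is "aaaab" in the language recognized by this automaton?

No

Start in {q0}.
Read 'a': {q0} → {q0}.
Read 'a': {q0} → {q0}.
Read 'a': {q0} → {q0}.
Read 'a': {q0} → {q0}.
Read 'b': {q0} → {q4}.
The final set {q4} contains no accepting state.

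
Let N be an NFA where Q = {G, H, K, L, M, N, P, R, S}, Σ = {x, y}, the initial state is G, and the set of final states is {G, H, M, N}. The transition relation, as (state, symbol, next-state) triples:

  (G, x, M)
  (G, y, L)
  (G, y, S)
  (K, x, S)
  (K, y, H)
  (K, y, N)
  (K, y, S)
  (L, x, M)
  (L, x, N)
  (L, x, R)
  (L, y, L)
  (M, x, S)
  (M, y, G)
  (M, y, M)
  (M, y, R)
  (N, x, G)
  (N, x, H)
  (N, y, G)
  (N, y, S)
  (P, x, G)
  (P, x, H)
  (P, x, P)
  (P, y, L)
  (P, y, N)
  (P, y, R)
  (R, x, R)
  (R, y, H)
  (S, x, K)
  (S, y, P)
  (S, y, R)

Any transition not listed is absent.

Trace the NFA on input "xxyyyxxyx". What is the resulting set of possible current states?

Start in {G}.
Read 'x': {G} → {M}.
Read 'x': {M} → {S}.
Read 'y': {S} → {P, R}.
Read 'y': {P, R} → {H, L, N, R}.
Read 'y': {H, L, N, R} → {G, H, L, S}.
Read 'x': {G, H, L, S} → {K, M, N, R}.
Read 'x': {K, M, N, R} → {G, H, R, S}.
Read 'y': {G, H, R, S} → {H, L, P, R, S}.
Read 'x': {H, L, P, R, S} → {G, H, K, M, N, P, R}.

{G, H, K, M, N, P, R}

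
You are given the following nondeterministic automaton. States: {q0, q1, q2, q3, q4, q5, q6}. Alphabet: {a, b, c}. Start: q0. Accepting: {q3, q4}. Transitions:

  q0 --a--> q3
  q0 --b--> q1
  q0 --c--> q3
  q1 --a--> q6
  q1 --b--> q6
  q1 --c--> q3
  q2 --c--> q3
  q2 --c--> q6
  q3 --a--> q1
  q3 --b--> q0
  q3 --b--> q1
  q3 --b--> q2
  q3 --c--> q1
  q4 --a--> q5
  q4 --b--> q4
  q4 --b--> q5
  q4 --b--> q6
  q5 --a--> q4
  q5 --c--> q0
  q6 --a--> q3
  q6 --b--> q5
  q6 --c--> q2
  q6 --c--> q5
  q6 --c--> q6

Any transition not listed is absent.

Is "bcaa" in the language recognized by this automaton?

No

Start in {q0}.
Read 'b': q0→{q1}; now {q1}.
Read 'c': q1→{q3}; now {q3}.
Read 'a': q3→{q1}; now {q1}.
Read 'a': q1→{q6}; now {q6}.
The final set {q6} contains no accepting state.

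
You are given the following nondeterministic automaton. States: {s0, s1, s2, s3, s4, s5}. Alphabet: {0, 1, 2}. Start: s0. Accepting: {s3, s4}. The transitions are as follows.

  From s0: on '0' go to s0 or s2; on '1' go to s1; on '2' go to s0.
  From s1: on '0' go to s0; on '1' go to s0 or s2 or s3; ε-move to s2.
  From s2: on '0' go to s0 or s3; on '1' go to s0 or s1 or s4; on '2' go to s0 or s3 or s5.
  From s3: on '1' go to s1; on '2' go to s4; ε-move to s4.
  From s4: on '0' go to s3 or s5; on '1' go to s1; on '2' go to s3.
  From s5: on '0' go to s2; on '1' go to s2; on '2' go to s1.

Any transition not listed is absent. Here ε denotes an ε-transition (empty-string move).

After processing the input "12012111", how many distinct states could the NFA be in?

5

Start in {s0}.
Read '1': s0→{s1}; union {s1}; ε-closure = {s1, s2}.
Read '2': s1→∅, s2→{s0, s3, s5}; union {s0, s3, s5}; ε-closure = {s0, s3, s4, s5}.
Read '0': s0→{s0, s2}, s3→∅, s4→{s3, s5}, s5→{s2}; union {s0, s2, s3, s5}; ε-closure = {s0, s2, s3, s4, s5}.
Read '1': s0→{s1}, s2→{s0, s1, s4}, s3→{s1}, s4→{s1}, s5→{s2}; now {s0, s1, s2, s4}.
Read '2': s0→{s0}, s1→∅, s2→{s0, s3, s5}, s4→{s3}; union {s0, s3, s5}; ε-closure = {s0, s3, s4, s5}.
Read '1': s0→{s1}, s3→{s1}, s4→{s1}, s5→{s2}; now {s1, s2}.
Read '1': s1→{s0, s2, s3}, s2→{s0, s1, s4}; now {s0, s1, s2, s3, s4}.
Read '1': s0→{s1}, s1→{s0, s2, s3}, s2→{s0, s1, s4}, s3→{s1}, s4→{s1}; now {s0, s1, s2, s3, s4}.
That set has 5 states.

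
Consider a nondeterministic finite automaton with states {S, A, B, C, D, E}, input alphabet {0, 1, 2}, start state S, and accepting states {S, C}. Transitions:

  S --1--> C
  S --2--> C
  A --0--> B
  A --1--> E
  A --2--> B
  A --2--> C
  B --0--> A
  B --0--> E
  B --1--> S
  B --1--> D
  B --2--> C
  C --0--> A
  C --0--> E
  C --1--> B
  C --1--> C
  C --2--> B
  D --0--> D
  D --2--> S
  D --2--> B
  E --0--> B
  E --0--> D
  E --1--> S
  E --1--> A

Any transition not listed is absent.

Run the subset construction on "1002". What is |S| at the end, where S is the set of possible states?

Start in {S}.
Read '1': {S} → {C}.
Read '0': {C} → {A, E}.
Read '0': {A, E} → {B, D}.
Read '2': {B, D} → {S, B, C}.
That set has 3 states.

3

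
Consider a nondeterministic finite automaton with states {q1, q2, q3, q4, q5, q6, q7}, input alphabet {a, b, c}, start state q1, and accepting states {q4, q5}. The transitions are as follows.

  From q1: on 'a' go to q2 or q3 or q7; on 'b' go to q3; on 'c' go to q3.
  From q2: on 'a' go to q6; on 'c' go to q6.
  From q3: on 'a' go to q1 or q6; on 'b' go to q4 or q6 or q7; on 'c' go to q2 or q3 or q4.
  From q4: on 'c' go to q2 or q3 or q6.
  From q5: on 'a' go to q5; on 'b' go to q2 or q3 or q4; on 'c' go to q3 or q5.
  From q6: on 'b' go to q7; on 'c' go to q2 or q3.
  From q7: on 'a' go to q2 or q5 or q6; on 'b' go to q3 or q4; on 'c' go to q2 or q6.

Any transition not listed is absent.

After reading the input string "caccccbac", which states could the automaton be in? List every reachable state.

Start in {q1}.
Read 'c': q1→{q3}; now {q3}.
Read 'a': q3→{q1, q6}; now {q1, q6}.
Read 'c': q1→{q3}, q6→{q2, q3}; now {q2, q3}.
Read 'c': q2→{q6}, q3→{q2, q3, q4}; now {q2, q3, q4, q6}.
Read 'c': q2→{q6}, q3→{q2, q3, q4}, q4→{q2, q3, q6}, q6→{q2, q3}; now {q2, q3, q4, q6}.
Read 'c': q2→{q6}, q3→{q2, q3, q4}, q4→{q2, q3, q6}, q6→{q2, q3}; now {q2, q3, q4, q6}.
Read 'b': q2→∅, q3→{q4, q6, q7}, q4→∅, q6→{q7}; now {q4, q6, q7}.
Read 'a': q4→∅, q6→∅, q7→{q2, q5, q6}; now {q2, q5, q6}.
Read 'c': q2→{q6}, q5→{q3, q5}, q6→{q2, q3}; now {q2, q3, q5, q6}.

{q2, q3, q5, q6}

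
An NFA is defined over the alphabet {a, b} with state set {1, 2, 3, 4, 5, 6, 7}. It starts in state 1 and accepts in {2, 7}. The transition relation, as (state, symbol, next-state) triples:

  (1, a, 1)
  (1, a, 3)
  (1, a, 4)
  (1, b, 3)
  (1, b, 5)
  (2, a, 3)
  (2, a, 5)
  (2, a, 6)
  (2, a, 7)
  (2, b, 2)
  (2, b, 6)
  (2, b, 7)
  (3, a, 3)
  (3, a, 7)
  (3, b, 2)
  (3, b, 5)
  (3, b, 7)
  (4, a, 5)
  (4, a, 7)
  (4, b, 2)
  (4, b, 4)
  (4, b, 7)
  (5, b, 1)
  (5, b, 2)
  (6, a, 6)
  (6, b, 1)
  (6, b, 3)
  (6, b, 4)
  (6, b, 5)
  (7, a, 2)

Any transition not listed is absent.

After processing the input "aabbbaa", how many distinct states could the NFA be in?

Start in {1}.
Read 'a': 1→{1, 3, 4}; now {1, 3, 4}.
Read 'a': 1→{1, 3, 4}, 3→{3, 7}, 4→{5, 7}; now {1, 3, 4, 5, 7}.
Read 'b': 1→{3, 5}, 3→{2, 5, 7}, 4→{2, 4, 7}, 5→{1, 2}, 7→∅; now {1, 2, 3, 4, 5, 7}.
Read 'b': 1→{3, 5}, 2→{2, 6, 7}, 3→{2, 5, 7}, 4→{2, 4, 7}, 5→{1, 2}, 7→∅; now {1, 2, 3, 4, 5, 6, 7}.
Read 'b': 1→{3, 5}, 2→{2, 6, 7}, 3→{2, 5, 7}, 4→{2, 4, 7}, 5→{1, 2}, 6→{1, 3, 4, 5}, 7→∅; now {1, 2, 3, 4, 5, 6, 7}.
Read 'a': 1→{1, 3, 4}, 2→{3, 5, 6, 7}, 3→{3, 7}, 4→{5, 7}, 5→∅, 6→{6}, 7→{2}; now {1, 2, 3, 4, 5, 6, 7}.
Read 'a': 1→{1, 3, 4}, 2→{3, 5, 6, 7}, 3→{3, 7}, 4→{5, 7}, 5→∅, 6→{6}, 7→{2}; now {1, 2, 3, 4, 5, 6, 7}.
That set has 7 states.

7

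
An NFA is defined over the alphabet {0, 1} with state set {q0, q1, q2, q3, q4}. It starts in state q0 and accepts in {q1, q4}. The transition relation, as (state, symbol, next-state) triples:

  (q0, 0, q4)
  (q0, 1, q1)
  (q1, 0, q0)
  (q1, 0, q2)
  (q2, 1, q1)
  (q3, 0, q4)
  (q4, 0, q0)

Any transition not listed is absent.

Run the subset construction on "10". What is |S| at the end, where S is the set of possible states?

2

Start in {q0}.
Read '1': {q0} → {q1}.
Read '0': {q1} → {q0, q2}.
That set has 2 states.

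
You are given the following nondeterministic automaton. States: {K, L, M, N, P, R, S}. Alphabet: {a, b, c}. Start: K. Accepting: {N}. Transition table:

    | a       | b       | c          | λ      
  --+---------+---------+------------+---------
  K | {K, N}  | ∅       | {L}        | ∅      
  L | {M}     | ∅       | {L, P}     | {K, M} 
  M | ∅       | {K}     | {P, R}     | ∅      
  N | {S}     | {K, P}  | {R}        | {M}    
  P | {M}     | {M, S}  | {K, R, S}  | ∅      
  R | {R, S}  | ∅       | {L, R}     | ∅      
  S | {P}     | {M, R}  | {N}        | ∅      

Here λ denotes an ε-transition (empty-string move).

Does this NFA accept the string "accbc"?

Start in {K}.
Read 'a': {K} → {K, M, N}.
Read 'c': {K, M, N} → {K, L, M, P, R}.
Read 'c': {K, L, M, P, R} → {K, L, M, P, R, S}.
Read 'b': {K, L, M, P, R, S} → {K, M, R, S}.
Read 'c': {K, M, R, S} → {K, L, M, N, P, R}.
The final set {K, L, M, N, P, R} contains the accepting state N.

Yes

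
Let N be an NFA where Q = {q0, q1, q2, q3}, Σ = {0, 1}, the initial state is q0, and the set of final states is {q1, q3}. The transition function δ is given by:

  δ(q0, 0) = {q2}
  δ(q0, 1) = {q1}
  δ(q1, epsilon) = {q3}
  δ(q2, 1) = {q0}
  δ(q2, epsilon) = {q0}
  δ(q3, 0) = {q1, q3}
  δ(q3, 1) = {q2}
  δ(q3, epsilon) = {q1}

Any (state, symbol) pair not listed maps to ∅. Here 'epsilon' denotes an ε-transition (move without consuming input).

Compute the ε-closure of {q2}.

Begin with {q2}.
ε-move q2 → q0; add q0.

{q0, q2}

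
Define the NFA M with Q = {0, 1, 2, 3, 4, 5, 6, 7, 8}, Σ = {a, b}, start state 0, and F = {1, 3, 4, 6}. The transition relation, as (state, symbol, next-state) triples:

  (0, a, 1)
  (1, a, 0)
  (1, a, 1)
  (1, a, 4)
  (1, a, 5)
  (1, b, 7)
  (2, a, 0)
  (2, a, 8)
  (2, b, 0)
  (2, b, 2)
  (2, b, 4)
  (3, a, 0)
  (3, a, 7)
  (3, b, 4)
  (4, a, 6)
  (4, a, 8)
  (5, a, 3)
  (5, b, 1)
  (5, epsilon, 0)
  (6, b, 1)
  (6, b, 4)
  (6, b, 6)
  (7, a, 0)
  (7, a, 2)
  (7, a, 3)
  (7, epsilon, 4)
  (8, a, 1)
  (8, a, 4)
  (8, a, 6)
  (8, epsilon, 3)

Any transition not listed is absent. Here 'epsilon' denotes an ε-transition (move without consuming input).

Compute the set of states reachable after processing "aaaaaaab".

{0, 1, 2, 4, 6, 7}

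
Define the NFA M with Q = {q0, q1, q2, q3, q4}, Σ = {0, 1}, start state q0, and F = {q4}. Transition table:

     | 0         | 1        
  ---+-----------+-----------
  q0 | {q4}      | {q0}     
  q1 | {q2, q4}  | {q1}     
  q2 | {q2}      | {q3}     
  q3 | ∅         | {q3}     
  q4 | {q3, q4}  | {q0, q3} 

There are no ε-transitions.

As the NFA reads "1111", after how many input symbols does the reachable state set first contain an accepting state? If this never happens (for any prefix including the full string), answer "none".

Start in {q0}.
Read '1': q0→{q0}; now {q0}.
Read '1': q0→{q0}; now {q0}.
Read '1': q0→{q0}; now {q0}.
Read '1': q0→{q0}; now {q0}.
No reachable set along the way intersects F.

none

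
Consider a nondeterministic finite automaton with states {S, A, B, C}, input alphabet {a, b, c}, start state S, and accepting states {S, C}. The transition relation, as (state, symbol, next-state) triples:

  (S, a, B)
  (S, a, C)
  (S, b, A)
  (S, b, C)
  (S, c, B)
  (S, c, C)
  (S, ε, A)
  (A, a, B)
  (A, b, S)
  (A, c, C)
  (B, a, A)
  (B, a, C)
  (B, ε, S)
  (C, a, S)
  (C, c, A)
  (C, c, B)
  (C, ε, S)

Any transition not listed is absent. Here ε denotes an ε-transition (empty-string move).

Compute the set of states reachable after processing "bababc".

{S, A, B, C}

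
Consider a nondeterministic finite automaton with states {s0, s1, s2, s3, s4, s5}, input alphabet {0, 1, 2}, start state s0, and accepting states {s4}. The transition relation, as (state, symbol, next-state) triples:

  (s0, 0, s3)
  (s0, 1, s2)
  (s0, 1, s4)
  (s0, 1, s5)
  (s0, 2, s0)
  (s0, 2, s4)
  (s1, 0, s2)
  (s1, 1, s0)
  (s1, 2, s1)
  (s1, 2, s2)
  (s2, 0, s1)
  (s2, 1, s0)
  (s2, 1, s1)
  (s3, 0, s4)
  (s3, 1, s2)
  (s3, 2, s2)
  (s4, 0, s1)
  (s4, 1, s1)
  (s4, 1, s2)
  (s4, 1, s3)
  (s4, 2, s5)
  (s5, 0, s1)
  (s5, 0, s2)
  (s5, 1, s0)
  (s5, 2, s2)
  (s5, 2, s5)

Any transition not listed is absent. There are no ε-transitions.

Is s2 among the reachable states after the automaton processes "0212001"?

Start in {s0}.
Read '0': s0→{s3}; now {s3}.
Read '2': s3→{s2}; now {s2}.
Read '1': s2→{s0, s1}; now {s0, s1}.
Read '2': s0→{s0, s4}, s1→{s1, s2}; now {s0, s1, s2, s4}.
Read '0': s0→{s3}, s1→{s2}, s2→{s1}, s4→{s1}; now {s1, s2, s3}.
Read '0': s1→{s2}, s2→{s1}, s3→{s4}; now {s1, s2, s4}.
Read '1': s1→{s0}, s2→{s0, s1}, s4→{s1, s2, s3}; now {s0, s1, s2, s3}.
State s2 is in {s0, s1, s2, s3}.

Yes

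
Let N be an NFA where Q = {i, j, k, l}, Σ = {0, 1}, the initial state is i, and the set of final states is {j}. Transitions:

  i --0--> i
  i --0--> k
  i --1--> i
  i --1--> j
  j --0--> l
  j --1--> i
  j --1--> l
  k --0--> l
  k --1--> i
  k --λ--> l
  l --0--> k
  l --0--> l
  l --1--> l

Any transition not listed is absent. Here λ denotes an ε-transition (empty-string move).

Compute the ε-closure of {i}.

{i}

Begin with {i}.
No ε-moves leave this set, so the closure equals the set itself.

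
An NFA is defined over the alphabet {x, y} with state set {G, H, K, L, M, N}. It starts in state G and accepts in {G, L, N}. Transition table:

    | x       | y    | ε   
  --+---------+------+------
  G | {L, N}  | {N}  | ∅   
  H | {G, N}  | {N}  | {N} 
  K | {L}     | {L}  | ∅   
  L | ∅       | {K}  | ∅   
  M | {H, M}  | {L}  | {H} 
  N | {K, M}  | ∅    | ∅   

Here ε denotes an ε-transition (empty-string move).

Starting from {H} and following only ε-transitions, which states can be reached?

Begin with {H}.
ε-move H → N; add N.

{H, N}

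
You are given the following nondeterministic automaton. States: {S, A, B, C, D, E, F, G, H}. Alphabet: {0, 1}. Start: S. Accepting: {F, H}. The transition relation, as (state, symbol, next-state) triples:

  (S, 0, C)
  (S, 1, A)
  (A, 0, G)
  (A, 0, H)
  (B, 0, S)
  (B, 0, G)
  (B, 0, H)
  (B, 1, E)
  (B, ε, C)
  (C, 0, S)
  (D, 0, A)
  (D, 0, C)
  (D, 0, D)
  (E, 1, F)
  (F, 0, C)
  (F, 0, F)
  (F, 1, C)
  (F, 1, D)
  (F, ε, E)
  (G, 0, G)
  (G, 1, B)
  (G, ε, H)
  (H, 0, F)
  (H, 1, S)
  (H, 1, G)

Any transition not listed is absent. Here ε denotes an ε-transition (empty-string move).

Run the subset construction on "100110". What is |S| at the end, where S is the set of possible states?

8

Start in {S}.
Read '1': S→{A}; now {A}.
Read '0': A→{G, H}; now {G, H}.
Read '0': G→{G}, H→{F}; union {F, G}; ε-closure = {E, F, G, H}.
Read '1': E→{F}, F→{C, D}, G→{B}, H→{S, G}; union {S, B, C, D, F, G}; ε-closure = {S, B, C, D, E, F, G, H}.
Read '1': S→{A}, B→{E}, C→∅, D→∅, E→{F}, F→{C, D}, G→{B}, H→{S, G}; union {S, A, B, C, D, E, F, G}; ε-closure = {S, A, B, C, D, E, F, G, H}.
Read '0': S→{C}, A→{G, H}, B→{S, G, H}, C→{S}, D→{A, C, D}, E→∅, F→{C, F}, G→{G}, H→{F}; union {S, A, C, D, F, G, H}; ε-closure = {S, A, C, D, E, F, G, H}.
That set has 8 states.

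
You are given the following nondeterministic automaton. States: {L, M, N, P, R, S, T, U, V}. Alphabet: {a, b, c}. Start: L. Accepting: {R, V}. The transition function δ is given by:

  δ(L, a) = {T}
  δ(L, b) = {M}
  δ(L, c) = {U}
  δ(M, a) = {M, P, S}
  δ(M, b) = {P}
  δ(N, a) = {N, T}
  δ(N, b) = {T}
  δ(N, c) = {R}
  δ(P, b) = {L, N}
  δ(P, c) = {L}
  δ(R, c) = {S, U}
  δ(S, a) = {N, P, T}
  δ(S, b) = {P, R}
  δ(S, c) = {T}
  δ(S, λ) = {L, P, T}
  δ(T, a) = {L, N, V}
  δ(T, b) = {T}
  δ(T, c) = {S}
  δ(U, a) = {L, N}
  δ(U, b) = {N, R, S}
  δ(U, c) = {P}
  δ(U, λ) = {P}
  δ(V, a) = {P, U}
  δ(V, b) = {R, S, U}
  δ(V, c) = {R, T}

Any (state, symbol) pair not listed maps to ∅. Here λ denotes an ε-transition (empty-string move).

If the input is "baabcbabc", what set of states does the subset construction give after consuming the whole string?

{L, P, R, S, T, U}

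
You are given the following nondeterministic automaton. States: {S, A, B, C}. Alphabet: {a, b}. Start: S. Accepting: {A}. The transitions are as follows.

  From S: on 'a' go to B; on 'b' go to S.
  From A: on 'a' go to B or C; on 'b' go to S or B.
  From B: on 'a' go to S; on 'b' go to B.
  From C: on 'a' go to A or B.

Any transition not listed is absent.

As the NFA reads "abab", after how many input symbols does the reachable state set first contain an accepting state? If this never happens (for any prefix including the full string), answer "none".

Start in {S}.
Read 'a': S→{B}; now {B}.
Read 'b': B→{B}; now {B}.
Read 'a': B→{S}; now {S}.
Read 'b': S→{S}; now {S}.
No reachable set along the way intersects F.

none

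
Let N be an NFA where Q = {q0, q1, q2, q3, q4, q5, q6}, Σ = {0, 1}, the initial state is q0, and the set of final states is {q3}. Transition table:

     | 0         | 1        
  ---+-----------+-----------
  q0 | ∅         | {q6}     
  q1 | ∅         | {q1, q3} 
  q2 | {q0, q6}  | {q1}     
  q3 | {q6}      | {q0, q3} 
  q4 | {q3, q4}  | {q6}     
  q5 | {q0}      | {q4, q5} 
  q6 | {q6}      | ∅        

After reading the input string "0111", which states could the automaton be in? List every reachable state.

∅

Start in {q0}.
Read '0': q0→∅; now ∅.
The set is empty and remains empty for the remaining 3 symbols.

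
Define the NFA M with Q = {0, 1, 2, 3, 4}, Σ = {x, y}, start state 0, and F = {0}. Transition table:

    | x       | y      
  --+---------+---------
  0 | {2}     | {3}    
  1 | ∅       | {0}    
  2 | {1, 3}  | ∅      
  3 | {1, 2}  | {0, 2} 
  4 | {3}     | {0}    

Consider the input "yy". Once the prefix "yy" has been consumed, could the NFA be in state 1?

No

Start in {0}.
Read 'y': 0→{3}; now {3}.
Read 'y': 3→{0, 2}; now {0, 2}.
State 1 is not in {0, 2}.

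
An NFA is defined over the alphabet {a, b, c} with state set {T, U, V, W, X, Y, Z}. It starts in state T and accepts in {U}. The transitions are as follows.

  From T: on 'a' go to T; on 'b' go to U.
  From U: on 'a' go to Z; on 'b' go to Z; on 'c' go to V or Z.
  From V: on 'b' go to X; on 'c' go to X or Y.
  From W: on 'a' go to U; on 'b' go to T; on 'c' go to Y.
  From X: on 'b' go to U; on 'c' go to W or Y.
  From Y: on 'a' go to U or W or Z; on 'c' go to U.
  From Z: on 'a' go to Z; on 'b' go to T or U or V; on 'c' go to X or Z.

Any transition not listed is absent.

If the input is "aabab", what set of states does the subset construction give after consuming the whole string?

{T, U, V}

Start in {T}.
Read 'a': {T} → {T}.
Read 'a': {T} → {T}.
Read 'b': {T} → {U}.
Read 'a': {U} → {Z}.
Read 'b': {Z} → {T, U, V}.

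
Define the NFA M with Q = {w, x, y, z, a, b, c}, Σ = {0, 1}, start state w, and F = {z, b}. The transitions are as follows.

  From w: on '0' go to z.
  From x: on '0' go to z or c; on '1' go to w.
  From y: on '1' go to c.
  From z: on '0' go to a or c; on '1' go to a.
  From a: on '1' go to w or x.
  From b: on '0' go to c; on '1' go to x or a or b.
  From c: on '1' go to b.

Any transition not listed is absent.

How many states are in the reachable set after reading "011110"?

Start in {w}.
Read '0': w→{z}; now {z}.
Read '1': z→{a}; now {a}.
Read '1': a→{w, x}; now {w, x}.
Read '1': w→∅, x→{w}; now {w}.
Read '1': w→∅; now ∅.
The set is empty and remains empty for the remaining 1 symbol.
That set has 0 states.

0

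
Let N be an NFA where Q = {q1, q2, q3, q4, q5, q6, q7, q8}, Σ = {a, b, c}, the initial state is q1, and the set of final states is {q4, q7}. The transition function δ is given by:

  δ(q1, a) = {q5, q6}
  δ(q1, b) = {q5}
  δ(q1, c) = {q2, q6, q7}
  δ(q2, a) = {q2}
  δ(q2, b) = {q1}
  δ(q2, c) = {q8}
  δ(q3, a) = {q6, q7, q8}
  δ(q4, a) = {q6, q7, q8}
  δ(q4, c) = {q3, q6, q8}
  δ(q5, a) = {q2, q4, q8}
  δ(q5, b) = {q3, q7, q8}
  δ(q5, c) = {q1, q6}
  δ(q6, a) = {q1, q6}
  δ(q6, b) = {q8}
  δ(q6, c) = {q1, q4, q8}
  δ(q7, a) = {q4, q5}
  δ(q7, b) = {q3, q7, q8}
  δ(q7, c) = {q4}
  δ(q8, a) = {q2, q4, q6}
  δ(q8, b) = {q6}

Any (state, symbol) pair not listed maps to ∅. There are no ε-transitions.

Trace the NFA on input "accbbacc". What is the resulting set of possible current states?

{q1, q2, q3, q4, q6, q7, q8}

Start in {q1}.
Read 'a': q1→{q5, q6}; now {q5, q6}.
Read 'c': q5→{q1, q6}, q6→{q1, q4, q8}; now {q1, q4, q6, q8}.
Read 'c': q1→{q2, q6, q7}, q4→{q3, q6, q8}, q6→{q1, q4, q8}, q8→∅; now {q1, q2, q3, q4, q6, q7, q8}.
Read 'b': q1→{q5}, q2→{q1}, q3→∅, q4→∅, q6→{q8}, q7→{q3, q7, q8}, q8→{q6}; now {q1, q3, q5, q6, q7, q8}.
Read 'b': q1→{q5}, q3→∅, q5→{q3, q7, q8}, q6→{q8}, q7→{q3, q7, q8}, q8→{q6}; now {q3, q5, q6, q7, q8}.
Read 'a': q3→{q6, q7, q8}, q5→{q2, q4, q8}, q6→{q1, q6}, q7→{q4, q5}, q8→{q2, q4, q6}; now {q1, q2, q4, q5, q6, q7, q8}.
Read 'c': q1→{q2, q6, q7}, q2→{q8}, q4→{q3, q6, q8}, q5→{q1, q6}, q6→{q1, q4, q8}, q7→{q4}, q8→∅; now {q1, q2, q3, q4, q6, q7, q8}.
Read 'c': q1→{q2, q6, q7}, q2→{q8}, q3→∅, q4→{q3, q6, q8}, q6→{q1, q4, q8}, q7→{q4}, q8→∅; now {q1, q2, q3, q4, q6, q7, q8}.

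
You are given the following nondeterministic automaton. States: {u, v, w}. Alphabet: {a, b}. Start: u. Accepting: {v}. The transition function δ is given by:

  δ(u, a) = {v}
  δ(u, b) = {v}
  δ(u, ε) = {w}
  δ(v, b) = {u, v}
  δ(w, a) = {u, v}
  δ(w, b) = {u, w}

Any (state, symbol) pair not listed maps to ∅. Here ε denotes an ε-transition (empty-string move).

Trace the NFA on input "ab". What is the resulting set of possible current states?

{u, v, w}

Start: ε-closure({u}) = {u, w}.
Read 'a': u→{v}, w→{u, v}; union {u, v}; ε-closure = {u, v, w}.
Read 'b': u→{v}, v→{u, v}, w→{u, w}; now {u, v, w}.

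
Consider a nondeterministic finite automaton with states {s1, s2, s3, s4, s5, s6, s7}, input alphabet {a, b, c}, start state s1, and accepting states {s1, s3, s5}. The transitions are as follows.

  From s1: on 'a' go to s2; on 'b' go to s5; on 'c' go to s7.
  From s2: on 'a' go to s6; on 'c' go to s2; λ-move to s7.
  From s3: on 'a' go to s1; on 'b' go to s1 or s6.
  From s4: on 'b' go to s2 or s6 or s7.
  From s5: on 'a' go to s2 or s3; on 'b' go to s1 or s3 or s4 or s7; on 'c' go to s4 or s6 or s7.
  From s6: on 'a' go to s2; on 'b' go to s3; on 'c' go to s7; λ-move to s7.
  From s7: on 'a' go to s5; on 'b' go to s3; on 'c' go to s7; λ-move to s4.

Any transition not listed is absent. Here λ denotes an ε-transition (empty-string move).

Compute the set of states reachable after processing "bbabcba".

{s1, s2, s4, s5, s6, s7}

Start in {s1}.
Read 'b': {s1} → {s5}.
Read 'b': {s5} → {s1, s3, s4, s7}.
Read 'a': {s1, s3, s4, s7} → {s1, s2, s4, s5, s7}.
Read 'b': {s1, s2, s4, s5, s7} → {s1, s2, s3, s4, s5, s6, s7}.
Read 'c': {s1, s2, s3, s4, s5, s6, s7} → {s2, s4, s6, s7}.
Read 'b': {s2, s4, s6, s7} → {s2, s3, s4, s6, s7}.
Read 'a': {s2, s3, s4, s6, s7} → {s1, s2, s4, s5, s6, s7}.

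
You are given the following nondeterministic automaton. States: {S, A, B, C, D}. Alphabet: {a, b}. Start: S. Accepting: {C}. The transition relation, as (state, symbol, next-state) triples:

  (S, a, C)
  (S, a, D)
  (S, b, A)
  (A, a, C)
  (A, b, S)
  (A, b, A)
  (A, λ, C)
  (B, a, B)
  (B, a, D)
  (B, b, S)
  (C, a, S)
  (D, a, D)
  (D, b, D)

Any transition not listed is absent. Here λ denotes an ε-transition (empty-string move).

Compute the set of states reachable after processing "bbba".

{S, C, D}

Start in {S}.
Read 'b': {S} → {A, C}.
Read 'b': {A, C} → {S, A, C}.
Read 'b': {S, A, C} → {S, A, C}.
Read 'a': {S, A, C} → {S, C, D}.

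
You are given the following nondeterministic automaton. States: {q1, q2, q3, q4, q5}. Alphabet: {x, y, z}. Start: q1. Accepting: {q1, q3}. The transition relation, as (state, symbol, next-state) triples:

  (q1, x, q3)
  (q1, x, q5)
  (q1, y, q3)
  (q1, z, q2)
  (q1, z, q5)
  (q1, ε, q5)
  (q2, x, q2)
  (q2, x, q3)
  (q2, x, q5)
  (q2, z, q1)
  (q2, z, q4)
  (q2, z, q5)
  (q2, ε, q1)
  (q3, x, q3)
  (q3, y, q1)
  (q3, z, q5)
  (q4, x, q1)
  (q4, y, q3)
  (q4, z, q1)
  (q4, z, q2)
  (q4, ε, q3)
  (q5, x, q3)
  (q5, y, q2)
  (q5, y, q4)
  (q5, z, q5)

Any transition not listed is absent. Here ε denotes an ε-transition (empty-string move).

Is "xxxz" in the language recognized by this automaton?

No

Start: ε-closure({q1}) = {q1, q5}.
Read 'x': q1→{q3, q5}, q5→{q3}; now {q3, q5}.
Read 'x': q3→{q3}, q5→{q3}; now {q3}.
Read 'x': q3→{q3}; now {q3}.
Read 'z': q3→{q5}; now {q5}.
The final set {q5} contains no accepting state.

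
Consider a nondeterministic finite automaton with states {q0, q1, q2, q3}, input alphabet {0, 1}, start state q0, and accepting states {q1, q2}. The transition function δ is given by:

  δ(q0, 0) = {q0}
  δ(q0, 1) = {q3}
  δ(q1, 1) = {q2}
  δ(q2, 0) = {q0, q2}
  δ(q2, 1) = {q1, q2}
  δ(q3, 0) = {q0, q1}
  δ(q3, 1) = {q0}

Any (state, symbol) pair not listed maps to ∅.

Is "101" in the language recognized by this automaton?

Yes

Start in {q0}.
Read '1': q0→{q3}; now {q3}.
Read '0': q3→{q0, q1}; now {q0, q1}.
Read '1': q0→{q3}, q1→{q2}; now {q2, q3}.
The final set {q2, q3} contains the accepting state q2.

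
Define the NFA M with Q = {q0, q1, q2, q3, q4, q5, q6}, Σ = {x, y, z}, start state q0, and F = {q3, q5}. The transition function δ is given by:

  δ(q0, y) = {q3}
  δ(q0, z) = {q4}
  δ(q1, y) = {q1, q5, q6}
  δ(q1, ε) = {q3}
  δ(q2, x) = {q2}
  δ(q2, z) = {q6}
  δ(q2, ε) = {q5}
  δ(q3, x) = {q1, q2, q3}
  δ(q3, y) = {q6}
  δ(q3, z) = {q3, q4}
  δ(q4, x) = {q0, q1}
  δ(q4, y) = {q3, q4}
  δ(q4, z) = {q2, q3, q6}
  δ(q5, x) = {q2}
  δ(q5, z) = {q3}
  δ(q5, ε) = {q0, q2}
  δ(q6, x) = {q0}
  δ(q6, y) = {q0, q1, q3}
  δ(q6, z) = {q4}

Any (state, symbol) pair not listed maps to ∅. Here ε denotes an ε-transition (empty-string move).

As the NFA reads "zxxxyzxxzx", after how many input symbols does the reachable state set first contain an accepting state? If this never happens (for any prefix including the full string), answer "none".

Start in {q0}.
Read 'z': q0→{q4}; now {q4}.
Read 'x': q4→{q0, q1}; union {q0, q1}; ε-closure = {q0, q1, q3}.
None of the earlier sets intersect F, but {q0, q1, q3} does.

2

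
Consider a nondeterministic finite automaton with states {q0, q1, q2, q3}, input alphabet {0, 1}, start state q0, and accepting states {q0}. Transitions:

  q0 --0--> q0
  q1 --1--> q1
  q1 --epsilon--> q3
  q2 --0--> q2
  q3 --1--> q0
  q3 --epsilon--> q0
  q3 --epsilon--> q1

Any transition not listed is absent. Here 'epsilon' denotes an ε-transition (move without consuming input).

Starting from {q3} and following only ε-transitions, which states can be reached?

Begin with {q3}.
ε-move q3 → q0; add q0.
ε-move q3 → q1; add q1.

{q0, q1, q3}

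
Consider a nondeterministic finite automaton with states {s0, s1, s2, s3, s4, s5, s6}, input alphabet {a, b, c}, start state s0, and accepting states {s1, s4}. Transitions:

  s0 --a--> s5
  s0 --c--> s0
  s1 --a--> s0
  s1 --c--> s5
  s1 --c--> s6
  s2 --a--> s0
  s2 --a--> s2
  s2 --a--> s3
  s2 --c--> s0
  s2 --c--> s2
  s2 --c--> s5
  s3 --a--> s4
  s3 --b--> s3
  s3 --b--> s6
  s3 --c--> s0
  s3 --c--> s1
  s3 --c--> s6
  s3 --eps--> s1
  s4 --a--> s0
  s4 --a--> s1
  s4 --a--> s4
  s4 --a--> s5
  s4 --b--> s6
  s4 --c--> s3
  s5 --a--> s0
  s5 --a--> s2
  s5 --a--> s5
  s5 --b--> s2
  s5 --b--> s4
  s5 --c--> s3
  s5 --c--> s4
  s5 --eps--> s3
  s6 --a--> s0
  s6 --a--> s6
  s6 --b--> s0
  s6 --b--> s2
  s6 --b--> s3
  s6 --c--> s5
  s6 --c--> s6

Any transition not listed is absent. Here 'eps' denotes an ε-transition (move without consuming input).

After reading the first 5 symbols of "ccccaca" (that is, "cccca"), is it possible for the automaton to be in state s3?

Start in {s0}.
Read 'c': s0→{s0}; now {s0}.
Read 'c': s0→{s0}; now {s0}.
Read 'c': s0→{s0}; now {s0}.
Read 'c': s0→{s0}; now {s0}.
Read 'a': s0→{s5}; union {s5}; ε-closure = {s1, s3, s5}.
State s3 is in {s1, s3, s5}.

Yes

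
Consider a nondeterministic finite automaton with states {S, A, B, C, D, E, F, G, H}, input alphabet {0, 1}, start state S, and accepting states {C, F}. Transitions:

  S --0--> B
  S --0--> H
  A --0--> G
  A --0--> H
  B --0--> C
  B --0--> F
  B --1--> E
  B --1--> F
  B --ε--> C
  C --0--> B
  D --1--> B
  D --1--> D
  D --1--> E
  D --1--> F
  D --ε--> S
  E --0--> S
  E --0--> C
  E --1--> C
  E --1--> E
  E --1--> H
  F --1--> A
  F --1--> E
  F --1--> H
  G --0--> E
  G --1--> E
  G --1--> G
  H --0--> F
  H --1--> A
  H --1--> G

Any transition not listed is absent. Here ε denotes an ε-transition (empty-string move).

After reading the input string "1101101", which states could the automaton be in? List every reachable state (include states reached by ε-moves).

∅

Start in {S}.
Read '1': {S} → ∅.
The set is empty and remains empty for the remaining 6 symbols.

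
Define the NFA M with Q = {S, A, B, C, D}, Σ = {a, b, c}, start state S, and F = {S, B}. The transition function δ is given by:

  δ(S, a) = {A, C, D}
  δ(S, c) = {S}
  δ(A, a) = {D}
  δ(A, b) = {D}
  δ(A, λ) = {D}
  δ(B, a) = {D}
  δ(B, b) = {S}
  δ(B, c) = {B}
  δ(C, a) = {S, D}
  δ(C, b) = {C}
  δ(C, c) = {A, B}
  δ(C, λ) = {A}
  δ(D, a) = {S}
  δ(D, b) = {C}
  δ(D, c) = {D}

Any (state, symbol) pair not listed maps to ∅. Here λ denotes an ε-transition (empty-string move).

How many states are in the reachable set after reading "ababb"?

Start in {S}.
Read 'a': S→{A, C, D}; now {A, C, D}.
Read 'b': A→{D}, C→{C}, D→{C}; union {C, D}; ε-closure = {A, C, D}.
Read 'a': A→{D}, C→{S, D}, D→{S}; now {S, D}.
Read 'b': S→∅, D→{C}; union {C}; ε-closure = {A, C, D}.
Read 'b': A→{D}, C→{C}, D→{C}; union {C, D}; ε-closure = {A, C, D}.
That set has 3 states.

3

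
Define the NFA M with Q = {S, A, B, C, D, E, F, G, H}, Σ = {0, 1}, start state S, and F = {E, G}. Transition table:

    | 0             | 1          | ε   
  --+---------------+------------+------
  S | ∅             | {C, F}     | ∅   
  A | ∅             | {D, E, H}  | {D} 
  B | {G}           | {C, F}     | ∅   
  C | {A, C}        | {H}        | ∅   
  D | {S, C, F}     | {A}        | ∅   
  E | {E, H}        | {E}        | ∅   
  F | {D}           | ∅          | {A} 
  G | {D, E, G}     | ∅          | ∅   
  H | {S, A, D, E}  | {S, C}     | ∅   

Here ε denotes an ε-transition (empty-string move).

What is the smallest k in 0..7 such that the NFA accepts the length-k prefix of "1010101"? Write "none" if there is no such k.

3

Start in {S}.
Read '1': S→{C, F}; union {C, F}; ε-closure = {A, C, D, F}.
Read '0': A→∅, C→{A, C}, D→{S, C, F}, F→{D}; now {S, A, C, D, F}.
Read '1': S→{C, F}, A→{D, E, H}, C→{H}, D→{A}, F→∅; now {A, C, D, E, F, H}.
None of the earlier sets intersect F, but {A, C, D, E, F, H} does.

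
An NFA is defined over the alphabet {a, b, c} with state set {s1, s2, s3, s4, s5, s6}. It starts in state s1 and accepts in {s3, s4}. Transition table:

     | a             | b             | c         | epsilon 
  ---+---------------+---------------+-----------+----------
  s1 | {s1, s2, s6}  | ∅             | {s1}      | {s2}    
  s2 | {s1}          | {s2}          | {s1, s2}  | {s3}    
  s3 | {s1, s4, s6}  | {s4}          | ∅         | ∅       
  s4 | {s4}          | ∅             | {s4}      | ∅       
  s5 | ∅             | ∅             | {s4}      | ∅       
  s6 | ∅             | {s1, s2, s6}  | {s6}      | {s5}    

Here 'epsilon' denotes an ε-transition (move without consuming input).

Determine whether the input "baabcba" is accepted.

Yes

Start: ε-closure({s1}) = {s1, s2, s3}.
Read 'b': s1→∅, s2→{s2}, s3→{s4}; union {s2, s4}; ε-closure = {s2, s3, s4}.
Read 'a': s2→{s1}, s3→{s1, s4, s6}, s4→{s4}; union {s1, s4, s6}; ε-closure = {s1, s2, s3, s4, s5, s6}.
Read 'a': s1→{s1, s2, s6}, s2→{s1}, s3→{s1, s4, s6}, s4→{s4}, s5→∅, s6→∅; union {s1, s2, s4, s6}; ε-closure = {s1, s2, s3, s4, s5, s6}.
Read 'b': s1→∅, s2→{s2}, s3→{s4}, s4→∅, s5→∅, s6→{s1, s2, s6}; union {s1, s2, s4, s6}; ε-closure = {s1, s2, s3, s4, s5, s6}.
Read 'c': s1→{s1}, s2→{s1, s2}, s3→∅, s4→{s4}, s5→{s4}, s6→{s6}; union {s1, s2, s4, s6}; ε-closure = {s1, s2, s3, s4, s5, s6}.
Read 'b': s1→∅, s2→{s2}, s3→{s4}, s4→∅, s5→∅, s6→{s1, s2, s6}; union {s1, s2, s4, s6}; ε-closure = {s1, s2, s3, s4, s5, s6}.
Read 'a': s1→{s1, s2, s6}, s2→{s1}, s3→{s1, s4, s6}, s4→{s4}, s5→∅, s6→∅; union {s1, s2, s4, s6}; ε-closure = {s1, s2, s3, s4, s5, s6}.
The final set {s1, s2, s3, s4, s5, s6} contains the accepting states s3, s4.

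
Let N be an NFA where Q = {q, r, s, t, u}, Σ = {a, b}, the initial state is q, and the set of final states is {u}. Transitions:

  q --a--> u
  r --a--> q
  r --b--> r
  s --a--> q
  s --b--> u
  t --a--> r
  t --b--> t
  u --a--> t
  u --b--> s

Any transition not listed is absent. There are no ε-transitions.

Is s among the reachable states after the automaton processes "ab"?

Start in {q}.
Read 'a': q→{u}; now {u}.
Read 'b': u→{s}; now {s}.
State s is in {s}.

Yes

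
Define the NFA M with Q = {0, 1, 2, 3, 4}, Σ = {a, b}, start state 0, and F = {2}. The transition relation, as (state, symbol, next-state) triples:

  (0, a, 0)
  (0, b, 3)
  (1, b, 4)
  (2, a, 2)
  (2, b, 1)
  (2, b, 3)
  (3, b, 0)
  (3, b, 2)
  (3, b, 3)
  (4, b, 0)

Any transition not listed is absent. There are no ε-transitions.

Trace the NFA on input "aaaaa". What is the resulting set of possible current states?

Start in {0}.
Read 'a': 0→{0}; now {0}.
Read 'a': 0→{0}; now {0}.
Read 'a': 0→{0}; now {0}.
Read 'a': 0→{0}; now {0}.
Read 'a': 0→{0}; now {0}.

{0}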